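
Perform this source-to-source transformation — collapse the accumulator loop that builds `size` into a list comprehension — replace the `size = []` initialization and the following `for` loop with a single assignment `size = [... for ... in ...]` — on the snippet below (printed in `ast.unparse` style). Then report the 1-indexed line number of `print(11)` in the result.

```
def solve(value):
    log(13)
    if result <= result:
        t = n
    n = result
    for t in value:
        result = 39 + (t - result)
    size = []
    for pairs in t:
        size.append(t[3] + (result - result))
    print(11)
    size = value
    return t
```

9

Transformed code:
def solve(value):
    log(13)
    if result <= result:
        t = n
    n = result
    for t in value:
        result = 39 + (t - result)
    size = [t[3] + (result - result) for pairs in t]
    print(11)
    size = value
    return t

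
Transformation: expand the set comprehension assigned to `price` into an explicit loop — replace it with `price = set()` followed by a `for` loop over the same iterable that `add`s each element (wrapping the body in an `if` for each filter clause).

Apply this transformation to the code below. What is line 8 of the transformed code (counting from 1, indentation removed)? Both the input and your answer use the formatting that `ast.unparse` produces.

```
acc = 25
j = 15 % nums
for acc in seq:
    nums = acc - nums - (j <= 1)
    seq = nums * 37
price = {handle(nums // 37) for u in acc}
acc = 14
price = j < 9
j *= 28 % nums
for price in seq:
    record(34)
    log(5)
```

Transformed code:
acc = 25
j = 15 % nums
for acc in seq:
    nums = acc - nums - (j <= 1)
    seq = nums * 37
price = set()
for u in acc:
    price.add(handle(nums // 37))
acc = 14
price = j < 9
j *= 28 % nums
for price in seq:
    record(34)
    log(5)

price.add(handle(nums // 37))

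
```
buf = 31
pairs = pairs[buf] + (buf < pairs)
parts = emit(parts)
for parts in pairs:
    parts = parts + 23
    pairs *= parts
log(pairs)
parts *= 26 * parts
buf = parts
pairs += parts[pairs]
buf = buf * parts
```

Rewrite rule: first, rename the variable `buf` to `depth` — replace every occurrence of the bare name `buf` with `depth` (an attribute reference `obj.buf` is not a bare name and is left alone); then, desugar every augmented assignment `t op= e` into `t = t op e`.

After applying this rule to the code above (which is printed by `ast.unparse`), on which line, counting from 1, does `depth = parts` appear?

Transformed code:
depth = 31
pairs = pairs[depth] + (depth < pairs)
parts = emit(parts)
for parts in pairs:
    parts = parts + 23
    pairs = pairs * parts
log(pairs)
parts = parts * (26 * parts)
depth = parts
pairs = pairs + parts[pairs]
depth = depth * parts

9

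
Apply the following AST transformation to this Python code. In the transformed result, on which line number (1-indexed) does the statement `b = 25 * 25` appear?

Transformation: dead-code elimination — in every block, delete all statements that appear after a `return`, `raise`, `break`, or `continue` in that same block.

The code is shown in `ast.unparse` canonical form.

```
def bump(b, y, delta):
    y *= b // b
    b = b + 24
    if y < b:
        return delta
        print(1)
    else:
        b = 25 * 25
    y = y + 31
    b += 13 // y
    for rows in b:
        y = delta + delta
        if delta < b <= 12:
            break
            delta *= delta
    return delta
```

7

Transformed code:
def bump(b, y, delta):
    y *= b // b
    b = b + 24
    if y < b:
        return delta
    else:
        b = 25 * 25
    y = y + 31
    b += 13 // y
    for rows in b:
        y = delta + delta
        if delta < b <= 12:
            break
    return delta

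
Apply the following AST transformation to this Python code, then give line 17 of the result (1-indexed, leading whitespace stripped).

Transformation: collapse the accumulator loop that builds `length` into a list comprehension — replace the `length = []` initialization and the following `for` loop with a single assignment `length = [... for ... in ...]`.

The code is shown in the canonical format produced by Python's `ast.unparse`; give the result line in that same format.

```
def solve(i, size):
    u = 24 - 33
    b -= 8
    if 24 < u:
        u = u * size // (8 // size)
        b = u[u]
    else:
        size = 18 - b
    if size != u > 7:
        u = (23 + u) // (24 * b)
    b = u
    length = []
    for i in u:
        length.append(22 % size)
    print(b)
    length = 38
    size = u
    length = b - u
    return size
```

return size

Transformed code:
def solve(i, size):
    u = 24 - 33
    b -= 8
    if 24 < u:
        u = u * size // (8 // size)
        b = u[u]
    else:
        size = 18 - b
    if size != u > 7:
        u = (23 + u) // (24 * b)
    b = u
    length = [22 % size for i in u]
    print(b)
    length = 38
    size = u
    length = b - u
    return size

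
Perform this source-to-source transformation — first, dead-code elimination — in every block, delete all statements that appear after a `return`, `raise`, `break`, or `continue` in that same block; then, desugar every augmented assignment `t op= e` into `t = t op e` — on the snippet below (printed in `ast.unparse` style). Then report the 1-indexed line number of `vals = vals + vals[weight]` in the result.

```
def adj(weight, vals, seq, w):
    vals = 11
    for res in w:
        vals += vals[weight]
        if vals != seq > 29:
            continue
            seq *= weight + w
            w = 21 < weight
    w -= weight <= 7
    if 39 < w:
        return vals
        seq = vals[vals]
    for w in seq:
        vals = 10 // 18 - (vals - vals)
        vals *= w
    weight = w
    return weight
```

Transformed code:
def adj(weight, vals, seq, w):
    vals = 11
    for res in w:
        vals = vals + vals[weight]
        if vals != seq > 29:
            continue
    w = w - (weight <= 7)
    if 39 < w:
        return vals
    for w in seq:
        vals = 10 // 18 - (vals - vals)
        vals = vals * w
    weight = w
    return weight

4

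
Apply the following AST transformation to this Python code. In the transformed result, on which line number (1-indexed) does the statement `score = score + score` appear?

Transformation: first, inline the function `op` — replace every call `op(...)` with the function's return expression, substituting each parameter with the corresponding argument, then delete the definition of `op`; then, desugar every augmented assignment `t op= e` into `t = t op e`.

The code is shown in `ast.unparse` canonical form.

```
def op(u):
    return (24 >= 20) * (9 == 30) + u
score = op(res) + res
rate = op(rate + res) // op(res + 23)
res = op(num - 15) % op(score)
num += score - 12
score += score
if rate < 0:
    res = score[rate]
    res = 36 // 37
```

5

Transformed code:
score = (24 >= 20) * (9 == 30) + res + res
rate = ((24 >= 20) * (9 == 30) + (rate + res)) // ((24 >= 20) * (9 == 30) + (res + 23))
res = ((24 >= 20) * (9 == 30) + (num - 15)) % ((24 >= 20) * (9 == 30) + score)
num = num + (score - 12)
score = score + score
if rate < 0:
    res = score[rate]
    res = 36 // 37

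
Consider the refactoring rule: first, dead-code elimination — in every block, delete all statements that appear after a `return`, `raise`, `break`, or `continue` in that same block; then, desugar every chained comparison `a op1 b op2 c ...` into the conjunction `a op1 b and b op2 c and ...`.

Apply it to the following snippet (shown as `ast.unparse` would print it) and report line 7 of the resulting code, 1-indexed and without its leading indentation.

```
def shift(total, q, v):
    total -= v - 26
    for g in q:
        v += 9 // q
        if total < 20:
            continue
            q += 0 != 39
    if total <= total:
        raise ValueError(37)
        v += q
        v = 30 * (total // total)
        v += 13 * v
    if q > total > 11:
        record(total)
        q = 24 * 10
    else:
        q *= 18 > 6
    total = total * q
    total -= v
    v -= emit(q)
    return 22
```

if total <= total:

Transformed code:
def shift(total, q, v):
    total -= v - 26
    for g in q:
        v += 9 // q
        if total < 20:
            continue
    if total <= total:
        raise ValueError(37)
    if q > total and total > 11:
        record(total)
        q = 24 * 10
    else:
        q *= 18 > 6
    total = total * q
    total -= v
    v -= emit(q)
    return 22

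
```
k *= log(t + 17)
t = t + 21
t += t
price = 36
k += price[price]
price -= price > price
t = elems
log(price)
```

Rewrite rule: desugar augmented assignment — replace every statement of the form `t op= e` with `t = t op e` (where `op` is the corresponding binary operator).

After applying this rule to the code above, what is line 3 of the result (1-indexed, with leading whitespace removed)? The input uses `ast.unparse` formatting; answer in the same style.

t = t + t

Transformed code:
k = k * log(t + 17)
t = t + 21
t = t + t
price = 36
k = k + price[price]
price = price - (price > price)
t = elems
log(price)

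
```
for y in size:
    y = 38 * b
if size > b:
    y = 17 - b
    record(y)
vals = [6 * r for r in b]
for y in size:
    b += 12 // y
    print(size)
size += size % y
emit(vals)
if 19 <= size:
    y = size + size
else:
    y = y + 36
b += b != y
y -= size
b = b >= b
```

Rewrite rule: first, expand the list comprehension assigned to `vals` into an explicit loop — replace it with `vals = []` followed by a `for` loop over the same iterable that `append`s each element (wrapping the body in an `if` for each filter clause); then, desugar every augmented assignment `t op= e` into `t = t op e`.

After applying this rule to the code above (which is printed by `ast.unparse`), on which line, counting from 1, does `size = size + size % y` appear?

12

Transformed code:
for y in size:
    y = 38 * b
if size > b:
    y = 17 - b
    record(y)
vals = []
for r in b:
    vals.append(6 * r)
for y in size:
    b = b + 12 // y
    print(size)
size = size + size % y
emit(vals)
if 19 <= size:
    y = size + size
else:
    y = y + 36
b = b + (b != y)
y = y - size
b = b >= b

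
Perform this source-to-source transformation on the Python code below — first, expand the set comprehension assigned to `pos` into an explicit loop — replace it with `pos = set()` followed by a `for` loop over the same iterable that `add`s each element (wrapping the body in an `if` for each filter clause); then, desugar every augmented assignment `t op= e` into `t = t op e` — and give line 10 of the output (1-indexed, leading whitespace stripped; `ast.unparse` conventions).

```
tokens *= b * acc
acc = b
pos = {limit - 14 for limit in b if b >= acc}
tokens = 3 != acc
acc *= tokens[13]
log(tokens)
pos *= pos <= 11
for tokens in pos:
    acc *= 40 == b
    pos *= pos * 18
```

pos = pos * (pos <= 11)

Transformed code:
tokens = tokens * (b * acc)
acc = b
pos = set()
for limit in b:
    if b >= acc:
        pos.add(limit - 14)
tokens = 3 != acc
acc = acc * tokens[13]
log(tokens)
pos = pos * (pos <= 11)
for tokens in pos:
    acc = acc * (40 == b)
    pos = pos * (pos * 18)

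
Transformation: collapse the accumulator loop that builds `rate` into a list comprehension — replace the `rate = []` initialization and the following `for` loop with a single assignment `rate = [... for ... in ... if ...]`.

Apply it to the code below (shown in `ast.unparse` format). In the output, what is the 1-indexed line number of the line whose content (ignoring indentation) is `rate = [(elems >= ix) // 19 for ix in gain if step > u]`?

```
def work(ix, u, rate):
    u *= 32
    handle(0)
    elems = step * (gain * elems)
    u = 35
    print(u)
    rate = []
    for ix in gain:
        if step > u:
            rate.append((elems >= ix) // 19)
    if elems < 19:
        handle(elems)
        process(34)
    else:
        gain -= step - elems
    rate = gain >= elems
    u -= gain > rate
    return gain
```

7

Transformed code:
def work(ix, u, rate):
    u *= 32
    handle(0)
    elems = step * (gain * elems)
    u = 35
    print(u)
    rate = [(elems >= ix) // 19 for ix in gain if step > u]
    if elems < 19:
        handle(elems)
        process(34)
    else:
        gain -= step - elems
    rate = gain >= elems
    u -= gain > rate
    return gain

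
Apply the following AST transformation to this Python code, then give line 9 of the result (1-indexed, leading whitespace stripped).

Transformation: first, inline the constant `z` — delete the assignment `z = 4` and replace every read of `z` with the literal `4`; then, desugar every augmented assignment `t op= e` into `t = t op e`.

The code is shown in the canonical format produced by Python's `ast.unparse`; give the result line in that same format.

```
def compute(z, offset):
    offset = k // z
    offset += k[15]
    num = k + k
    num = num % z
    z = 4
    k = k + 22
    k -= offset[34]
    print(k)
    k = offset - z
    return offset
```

Transformed code:
def compute(z, offset):
    offset = k // 4
    offset = offset + k[15]
    num = k + k
    num = num % 4
    k = k + 22
    k = k - offset[34]
    print(k)
    k = offset - 4
    return offset

k = offset - 4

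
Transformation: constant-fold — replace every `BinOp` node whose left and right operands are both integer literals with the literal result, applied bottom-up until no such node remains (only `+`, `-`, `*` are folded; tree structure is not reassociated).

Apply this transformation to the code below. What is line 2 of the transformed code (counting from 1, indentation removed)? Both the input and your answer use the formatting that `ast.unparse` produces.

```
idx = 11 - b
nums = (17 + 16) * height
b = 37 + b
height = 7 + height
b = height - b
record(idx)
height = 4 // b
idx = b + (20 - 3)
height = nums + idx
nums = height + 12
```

nums = 33 * height

Transformed code:
idx = 11 - b
nums = 33 * height
b = 37 + b
height = 7 + height
b = height - b
record(idx)
height = 4 // b
idx = b + 17
height = nums + idx
nums = height + 12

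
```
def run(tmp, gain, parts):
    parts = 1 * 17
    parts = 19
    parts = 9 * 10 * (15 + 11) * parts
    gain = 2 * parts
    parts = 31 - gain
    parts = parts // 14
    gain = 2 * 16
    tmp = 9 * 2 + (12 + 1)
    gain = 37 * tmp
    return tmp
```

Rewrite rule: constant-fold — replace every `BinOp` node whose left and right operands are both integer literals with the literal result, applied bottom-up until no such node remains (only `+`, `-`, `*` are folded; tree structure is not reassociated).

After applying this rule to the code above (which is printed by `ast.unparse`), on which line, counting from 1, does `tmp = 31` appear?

9

Transformed code:
def run(tmp, gain, parts):
    parts = 17
    parts = 19
    parts = 2340 * parts
    gain = 2 * parts
    parts = 31 - gain
    parts = parts // 14
    gain = 32
    tmp = 31
    gain = 37 * tmp
    return tmp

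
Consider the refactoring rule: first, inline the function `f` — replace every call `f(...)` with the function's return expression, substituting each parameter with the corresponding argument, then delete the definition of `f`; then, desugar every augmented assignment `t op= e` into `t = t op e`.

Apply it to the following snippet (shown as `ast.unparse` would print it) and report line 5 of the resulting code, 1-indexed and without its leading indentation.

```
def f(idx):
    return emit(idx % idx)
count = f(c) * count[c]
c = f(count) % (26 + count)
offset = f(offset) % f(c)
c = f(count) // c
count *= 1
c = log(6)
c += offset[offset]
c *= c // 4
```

count = count * 1

Transformed code:
count = emit(c % c) * count[c]
c = emit(count % count) % (26 + count)
offset = emit(offset % offset) % emit(c % c)
c = emit(count % count) // c
count = count * 1
c = log(6)
c = c + offset[offset]
c = c * (c // 4)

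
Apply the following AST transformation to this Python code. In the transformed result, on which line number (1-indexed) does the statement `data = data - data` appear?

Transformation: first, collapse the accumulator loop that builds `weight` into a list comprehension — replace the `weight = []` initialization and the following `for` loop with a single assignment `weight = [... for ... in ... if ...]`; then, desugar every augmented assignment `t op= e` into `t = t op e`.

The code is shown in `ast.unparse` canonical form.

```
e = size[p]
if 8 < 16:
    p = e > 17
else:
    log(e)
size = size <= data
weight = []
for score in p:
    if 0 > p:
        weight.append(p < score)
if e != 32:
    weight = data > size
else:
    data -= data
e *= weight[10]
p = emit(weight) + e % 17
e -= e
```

11

Transformed code:
e = size[p]
if 8 < 16:
    p = e > 17
else:
    log(e)
size = size <= data
weight = [p < score for score in p if 0 > p]
if e != 32:
    weight = data > size
else:
    data = data - data
e = e * weight[10]
p = emit(weight) + e % 17
e = e - e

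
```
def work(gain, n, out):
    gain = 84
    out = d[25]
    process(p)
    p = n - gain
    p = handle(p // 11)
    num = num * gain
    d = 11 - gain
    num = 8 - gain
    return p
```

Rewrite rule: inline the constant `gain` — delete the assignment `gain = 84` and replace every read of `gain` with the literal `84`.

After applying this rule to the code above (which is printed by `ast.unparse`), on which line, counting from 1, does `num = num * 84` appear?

Transformed code:
def work(gain, n, out):
    out = d[25]
    process(p)
    p = n - 84
    p = handle(p // 11)
    num = num * 84
    d = 11 - 84
    num = 8 - 84
    return p

6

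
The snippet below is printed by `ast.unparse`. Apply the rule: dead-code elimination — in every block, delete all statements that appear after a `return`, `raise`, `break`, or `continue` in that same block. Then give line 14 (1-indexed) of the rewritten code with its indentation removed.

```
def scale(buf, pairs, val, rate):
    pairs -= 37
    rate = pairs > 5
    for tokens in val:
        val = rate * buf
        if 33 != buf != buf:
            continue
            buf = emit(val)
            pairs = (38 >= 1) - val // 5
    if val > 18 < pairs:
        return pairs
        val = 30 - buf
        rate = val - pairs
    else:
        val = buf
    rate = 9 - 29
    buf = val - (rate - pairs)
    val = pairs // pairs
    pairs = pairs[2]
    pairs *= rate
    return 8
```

Transformed code:
def scale(buf, pairs, val, rate):
    pairs -= 37
    rate = pairs > 5
    for tokens in val:
        val = rate * buf
        if 33 != buf != buf:
            continue
    if val > 18 < pairs:
        return pairs
    else:
        val = buf
    rate = 9 - 29
    buf = val - (rate - pairs)
    val = pairs // pairs
    pairs = pairs[2]
    pairs *= rate
    return 8

val = pairs // pairs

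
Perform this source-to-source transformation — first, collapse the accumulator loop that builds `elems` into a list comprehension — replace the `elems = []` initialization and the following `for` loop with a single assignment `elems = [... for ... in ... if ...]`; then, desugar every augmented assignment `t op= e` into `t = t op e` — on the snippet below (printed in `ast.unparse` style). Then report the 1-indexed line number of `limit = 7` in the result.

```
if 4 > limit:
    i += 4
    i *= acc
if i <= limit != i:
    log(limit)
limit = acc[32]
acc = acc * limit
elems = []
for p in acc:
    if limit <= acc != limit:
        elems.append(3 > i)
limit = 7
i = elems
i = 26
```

Transformed code:
if 4 > limit:
    i = i + 4
    i = i * acc
if i <= limit != i:
    log(limit)
limit = acc[32]
acc = acc * limit
elems = [3 > i for p in acc if limit <= acc != limit]
limit = 7
i = elems
i = 26

9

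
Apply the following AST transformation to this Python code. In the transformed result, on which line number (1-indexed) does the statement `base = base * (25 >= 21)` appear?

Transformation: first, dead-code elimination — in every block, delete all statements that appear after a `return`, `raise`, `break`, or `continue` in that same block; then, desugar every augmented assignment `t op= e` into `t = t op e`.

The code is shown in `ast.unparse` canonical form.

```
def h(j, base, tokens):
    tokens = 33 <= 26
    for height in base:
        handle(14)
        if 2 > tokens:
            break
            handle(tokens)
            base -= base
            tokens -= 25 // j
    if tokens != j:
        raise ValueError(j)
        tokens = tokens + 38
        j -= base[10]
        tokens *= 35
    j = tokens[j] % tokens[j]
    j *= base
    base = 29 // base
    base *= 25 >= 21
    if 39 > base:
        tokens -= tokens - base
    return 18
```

12

Transformed code:
def h(j, base, tokens):
    tokens = 33 <= 26
    for height in base:
        handle(14)
        if 2 > tokens:
            break
    if tokens != j:
        raise ValueError(j)
    j = tokens[j] % tokens[j]
    j = j * base
    base = 29 // base
    base = base * (25 >= 21)
    if 39 > base:
        tokens = tokens - (tokens - base)
    return 18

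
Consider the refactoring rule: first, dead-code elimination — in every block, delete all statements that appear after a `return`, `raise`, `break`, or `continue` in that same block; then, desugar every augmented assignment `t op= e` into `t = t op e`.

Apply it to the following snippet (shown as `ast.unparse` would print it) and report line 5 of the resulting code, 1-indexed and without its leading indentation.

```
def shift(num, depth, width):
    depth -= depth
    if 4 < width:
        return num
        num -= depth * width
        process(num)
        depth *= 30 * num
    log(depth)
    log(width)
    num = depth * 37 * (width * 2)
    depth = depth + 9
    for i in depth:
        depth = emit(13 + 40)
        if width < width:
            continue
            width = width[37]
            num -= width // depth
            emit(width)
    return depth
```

Transformed code:
def shift(num, depth, width):
    depth = depth - depth
    if 4 < width:
        return num
    log(depth)
    log(width)
    num = depth * 37 * (width * 2)
    depth = depth + 9
    for i in depth:
        depth = emit(13 + 40)
        if width < width:
            continue
    return depth

log(depth)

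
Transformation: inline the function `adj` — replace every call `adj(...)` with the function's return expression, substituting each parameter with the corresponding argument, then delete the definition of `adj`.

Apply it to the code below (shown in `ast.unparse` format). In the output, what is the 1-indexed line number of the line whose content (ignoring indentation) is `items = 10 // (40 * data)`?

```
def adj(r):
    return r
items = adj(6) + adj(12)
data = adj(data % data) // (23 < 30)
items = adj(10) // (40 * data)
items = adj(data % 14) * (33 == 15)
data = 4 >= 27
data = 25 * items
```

3

Transformed code:
items = 6 + 12
data = data % data // (23 < 30)
items = 10 // (40 * data)
items = data % 14 * (33 == 15)
data = 4 >= 27
data = 25 * items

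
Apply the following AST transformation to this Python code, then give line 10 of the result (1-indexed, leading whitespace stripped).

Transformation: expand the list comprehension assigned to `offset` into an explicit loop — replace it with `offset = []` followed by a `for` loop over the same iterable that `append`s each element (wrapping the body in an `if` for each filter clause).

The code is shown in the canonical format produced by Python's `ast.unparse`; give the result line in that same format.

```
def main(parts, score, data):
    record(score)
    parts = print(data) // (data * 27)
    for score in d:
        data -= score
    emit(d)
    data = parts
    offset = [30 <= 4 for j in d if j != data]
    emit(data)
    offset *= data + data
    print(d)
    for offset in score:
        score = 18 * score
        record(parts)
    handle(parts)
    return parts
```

if j != data:

Transformed code:
def main(parts, score, data):
    record(score)
    parts = print(data) // (data * 27)
    for score in d:
        data -= score
    emit(d)
    data = parts
    offset = []
    for j in d:
        if j != data:
            offset.append(30 <= 4)
    emit(data)
    offset *= data + data
    print(d)
    for offset in score:
        score = 18 * score
        record(parts)
    handle(parts)
    return parts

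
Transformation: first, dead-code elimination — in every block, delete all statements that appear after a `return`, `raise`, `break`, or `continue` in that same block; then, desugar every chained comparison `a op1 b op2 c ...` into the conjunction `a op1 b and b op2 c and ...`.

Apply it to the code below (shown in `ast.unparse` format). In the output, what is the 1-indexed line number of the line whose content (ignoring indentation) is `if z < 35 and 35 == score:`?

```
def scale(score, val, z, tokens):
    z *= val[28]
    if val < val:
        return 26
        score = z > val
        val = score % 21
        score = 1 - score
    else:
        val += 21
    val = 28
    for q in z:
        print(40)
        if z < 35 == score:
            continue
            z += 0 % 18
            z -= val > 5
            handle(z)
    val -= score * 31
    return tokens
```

10

Transformed code:
def scale(score, val, z, tokens):
    z *= val[28]
    if val < val:
        return 26
    else:
        val += 21
    val = 28
    for q in z:
        print(40)
        if z < 35 and 35 == score:
            continue
    val -= score * 31
    return tokens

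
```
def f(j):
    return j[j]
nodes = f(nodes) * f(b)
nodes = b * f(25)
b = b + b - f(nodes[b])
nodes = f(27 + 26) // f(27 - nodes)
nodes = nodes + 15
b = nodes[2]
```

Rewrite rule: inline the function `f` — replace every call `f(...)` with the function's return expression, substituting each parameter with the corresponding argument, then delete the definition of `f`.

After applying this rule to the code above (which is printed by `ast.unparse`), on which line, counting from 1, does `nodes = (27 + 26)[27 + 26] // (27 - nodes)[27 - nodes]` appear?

4

Transformed code:
nodes = nodes[nodes] * b[b]
nodes = b * 25[25]
b = b + b - nodes[b][nodes[b]]
nodes = (27 + 26)[27 + 26] // (27 - nodes)[27 - nodes]
nodes = nodes + 15
b = nodes[2]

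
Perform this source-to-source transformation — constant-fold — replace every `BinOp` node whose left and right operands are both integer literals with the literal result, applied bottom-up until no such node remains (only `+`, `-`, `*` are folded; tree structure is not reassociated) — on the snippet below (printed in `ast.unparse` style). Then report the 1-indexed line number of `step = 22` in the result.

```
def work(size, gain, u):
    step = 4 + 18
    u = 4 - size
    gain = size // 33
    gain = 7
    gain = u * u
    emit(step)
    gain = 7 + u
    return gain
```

Transformed code:
def work(size, gain, u):
    step = 22
    u = 4 - size
    gain = size // 33
    gain = 7
    gain = u * u
    emit(step)
    gain = 7 + u
    return gain

2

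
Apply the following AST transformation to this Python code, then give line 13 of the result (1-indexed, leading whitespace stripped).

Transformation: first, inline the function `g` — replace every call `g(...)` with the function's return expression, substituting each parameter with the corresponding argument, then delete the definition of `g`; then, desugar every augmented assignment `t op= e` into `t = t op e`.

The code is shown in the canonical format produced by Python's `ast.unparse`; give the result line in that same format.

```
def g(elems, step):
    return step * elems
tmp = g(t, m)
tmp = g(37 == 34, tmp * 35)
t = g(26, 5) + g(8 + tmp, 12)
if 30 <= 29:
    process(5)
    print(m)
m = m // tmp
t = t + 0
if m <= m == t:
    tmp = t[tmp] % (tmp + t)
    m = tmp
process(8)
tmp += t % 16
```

tmp = tmp + t % 16

Transformed code:
tmp = m * t
tmp = tmp * 35 * (37 == 34)
t = 5 * 26 + 12 * (8 + tmp)
if 30 <= 29:
    process(5)
    print(m)
m = m // tmp
t = t + 0
if m <= m == t:
    tmp = t[tmp] % (tmp + t)
    m = tmp
process(8)
tmp = tmp + t % 16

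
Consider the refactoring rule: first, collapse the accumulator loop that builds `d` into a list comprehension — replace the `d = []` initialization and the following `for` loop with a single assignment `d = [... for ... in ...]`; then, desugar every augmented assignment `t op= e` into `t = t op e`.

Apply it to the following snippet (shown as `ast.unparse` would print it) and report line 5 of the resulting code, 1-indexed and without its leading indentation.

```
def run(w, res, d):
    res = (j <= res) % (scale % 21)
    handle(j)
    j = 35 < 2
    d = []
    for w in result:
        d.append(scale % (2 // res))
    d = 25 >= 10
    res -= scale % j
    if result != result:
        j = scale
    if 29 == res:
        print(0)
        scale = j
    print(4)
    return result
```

d = [scale % (2 // res) for w in result]

Transformed code:
def run(w, res, d):
    res = (j <= res) % (scale % 21)
    handle(j)
    j = 35 < 2
    d = [scale % (2 // res) for w in result]
    d = 25 >= 10
    res = res - scale % j
    if result != result:
        j = scale
    if 29 == res:
        print(0)
        scale = j
    print(4)
    return result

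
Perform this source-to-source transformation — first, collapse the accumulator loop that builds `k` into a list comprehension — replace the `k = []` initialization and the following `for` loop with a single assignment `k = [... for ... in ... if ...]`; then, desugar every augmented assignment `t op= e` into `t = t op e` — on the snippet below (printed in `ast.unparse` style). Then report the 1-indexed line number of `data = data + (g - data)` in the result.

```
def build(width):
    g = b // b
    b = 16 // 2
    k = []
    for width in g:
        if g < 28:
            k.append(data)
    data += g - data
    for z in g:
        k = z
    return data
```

Transformed code:
def build(width):
    g = b // b
    b = 16 // 2
    k = [data for width in g if g < 28]
    data = data + (g - data)
    for z in g:
        k = z
    return data

5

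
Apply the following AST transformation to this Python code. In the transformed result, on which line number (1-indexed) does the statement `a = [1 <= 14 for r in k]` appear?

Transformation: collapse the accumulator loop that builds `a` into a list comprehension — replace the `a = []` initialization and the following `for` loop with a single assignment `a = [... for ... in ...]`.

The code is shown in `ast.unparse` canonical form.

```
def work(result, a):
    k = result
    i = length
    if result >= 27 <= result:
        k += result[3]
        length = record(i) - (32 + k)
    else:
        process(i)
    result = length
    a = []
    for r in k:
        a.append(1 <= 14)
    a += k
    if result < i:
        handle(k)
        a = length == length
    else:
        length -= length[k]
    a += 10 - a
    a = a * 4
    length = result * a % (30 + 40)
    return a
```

Transformed code:
def work(result, a):
    k = result
    i = length
    if result >= 27 <= result:
        k += result[3]
        length = record(i) - (32 + k)
    else:
        process(i)
    result = length
    a = [1 <= 14 for r in k]
    a += k
    if result < i:
        handle(k)
        a = length == length
    else:
        length -= length[k]
    a += 10 - a
    a = a * 4
    length = result * a % (30 + 40)
    return a

10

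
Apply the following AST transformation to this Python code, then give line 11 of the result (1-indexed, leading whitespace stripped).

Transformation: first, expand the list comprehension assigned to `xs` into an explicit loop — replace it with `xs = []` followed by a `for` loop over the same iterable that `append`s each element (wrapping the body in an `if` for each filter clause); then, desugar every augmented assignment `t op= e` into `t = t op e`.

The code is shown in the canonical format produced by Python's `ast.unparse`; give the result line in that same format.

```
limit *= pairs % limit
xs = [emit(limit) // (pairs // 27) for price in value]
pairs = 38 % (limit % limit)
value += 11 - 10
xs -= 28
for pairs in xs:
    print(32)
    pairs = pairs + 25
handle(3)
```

handle(3)

Transformed code:
limit = limit * (pairs % limit)
xs = []
for price in value:
    xs.append(emit(limit) // (pairs // 27))
pairs = 38 % (limit % limit)
value = value + (11 - 10)
xs = xs - 28
for pairs in xs:
    print(32)
    pairs = pairs + 25
handle(3)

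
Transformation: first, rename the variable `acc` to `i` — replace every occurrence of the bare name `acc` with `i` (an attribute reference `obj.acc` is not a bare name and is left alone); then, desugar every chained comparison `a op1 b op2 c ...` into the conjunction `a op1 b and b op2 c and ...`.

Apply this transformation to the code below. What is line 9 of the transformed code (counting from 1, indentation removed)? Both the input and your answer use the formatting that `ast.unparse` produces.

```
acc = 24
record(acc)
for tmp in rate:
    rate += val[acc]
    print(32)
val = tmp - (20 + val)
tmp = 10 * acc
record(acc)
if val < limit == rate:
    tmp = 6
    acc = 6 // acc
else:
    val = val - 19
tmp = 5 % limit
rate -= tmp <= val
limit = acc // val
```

if val < limit and limit == rate:

Transformed code:
i = 24
record(i)
for tmp in rate:
    rate += val[i]
    print(32)
val = tmp - (20 + val)
tmp = 10 * i
record(i)
if val < limit and limit == rate:
    tmp = 6
    i = 6 // i
else:
    val = val - 19
tmp = 5 % limit
rate -= tmp <= val
limit = i // val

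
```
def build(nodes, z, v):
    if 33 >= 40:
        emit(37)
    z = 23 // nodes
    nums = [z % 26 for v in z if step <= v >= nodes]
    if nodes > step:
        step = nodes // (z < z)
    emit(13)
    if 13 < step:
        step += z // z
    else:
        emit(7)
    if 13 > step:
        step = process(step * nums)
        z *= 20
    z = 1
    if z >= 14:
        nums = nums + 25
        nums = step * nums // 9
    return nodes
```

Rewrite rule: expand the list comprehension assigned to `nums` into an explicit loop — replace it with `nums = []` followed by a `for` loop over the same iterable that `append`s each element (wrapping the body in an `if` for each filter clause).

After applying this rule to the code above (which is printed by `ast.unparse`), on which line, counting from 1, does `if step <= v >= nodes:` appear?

Transformed code:
def build(nodes, z, v):
    if 33 >= 40:
        emit(37)
    z = 23 // nodes
    nums = []
    for v in z:
        if step <= v >= nodes:
            nums.append(z % 26)
    if nodes > step:
        step = nodes // (z < z)
    emit(13)
    if 13 < step:
        step += z // z
    else:
        emit(7)
    if 13 > step:
        step = process(step * nums)
        z *= 20
    z = 1
    if z >= 14:
        nums = nums + 25
        nums = step * nums // 9
    return nodes

7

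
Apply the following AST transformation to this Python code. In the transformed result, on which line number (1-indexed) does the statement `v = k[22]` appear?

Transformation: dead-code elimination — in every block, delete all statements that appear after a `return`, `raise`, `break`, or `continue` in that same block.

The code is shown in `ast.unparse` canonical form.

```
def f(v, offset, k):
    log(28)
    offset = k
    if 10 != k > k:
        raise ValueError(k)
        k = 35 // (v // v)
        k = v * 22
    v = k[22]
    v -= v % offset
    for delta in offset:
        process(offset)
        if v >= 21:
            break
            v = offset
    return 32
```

6

Transformed code:
def f(v, offset, k):
    log(28)
    offset = k
    if 10 != k > k:
        raise ValueError(k)
    v = k[22]
    v -= v % offset
    for delta in offset:
        process(offset)
        if v >= 21:
            break
    return 32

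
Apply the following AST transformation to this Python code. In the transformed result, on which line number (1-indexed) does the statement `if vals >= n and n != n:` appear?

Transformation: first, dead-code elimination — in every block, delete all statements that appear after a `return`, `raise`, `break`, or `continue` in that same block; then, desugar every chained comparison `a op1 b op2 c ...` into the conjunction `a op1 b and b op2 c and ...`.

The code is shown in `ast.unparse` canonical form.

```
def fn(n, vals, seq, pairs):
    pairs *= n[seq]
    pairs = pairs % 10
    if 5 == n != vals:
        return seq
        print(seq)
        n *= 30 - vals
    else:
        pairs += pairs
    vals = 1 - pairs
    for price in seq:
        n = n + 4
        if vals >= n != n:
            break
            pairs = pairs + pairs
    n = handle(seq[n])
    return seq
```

11

Transformed code:
def fn(n, vals, seq, pairs):
    pairs *= n[seq]
    pairs = pairs % 10
    if 5 == n and n != vals:
        return seq
    else:
        pairs += pairs
    vals = 1 - pairs
    for price in seq:
        n = n + 4
        if vals >= n and n != n:
            break
    n = handle(seq[n])
    return seq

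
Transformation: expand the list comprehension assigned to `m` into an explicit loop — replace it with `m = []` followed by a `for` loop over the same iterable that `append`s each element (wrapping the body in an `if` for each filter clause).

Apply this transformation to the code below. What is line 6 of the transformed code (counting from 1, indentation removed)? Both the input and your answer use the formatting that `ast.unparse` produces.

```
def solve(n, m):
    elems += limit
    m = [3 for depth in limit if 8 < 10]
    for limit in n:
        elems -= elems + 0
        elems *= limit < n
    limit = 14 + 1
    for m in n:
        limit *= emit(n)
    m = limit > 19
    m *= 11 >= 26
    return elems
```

m.append(3)

Transformed code:
def solve(n, m):
    elems += limit
    m = []
    for depth in limit:
        if 8 < 10:
            m.append(3)
    for limit in n:
        elems -= elems + 0
        elems *= limit < n
    limit = 14 + 1
    for m in n:
        limit *= emit(n)
    m = limit > 19
    m *= 11 >= 26
    return elems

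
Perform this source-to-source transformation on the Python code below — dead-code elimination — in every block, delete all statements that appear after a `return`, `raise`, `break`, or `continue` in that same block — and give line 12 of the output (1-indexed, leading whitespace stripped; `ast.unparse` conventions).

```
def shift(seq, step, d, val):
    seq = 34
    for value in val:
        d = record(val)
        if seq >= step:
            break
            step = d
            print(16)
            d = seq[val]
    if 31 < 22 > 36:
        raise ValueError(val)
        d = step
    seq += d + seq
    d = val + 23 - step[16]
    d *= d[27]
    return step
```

return step

Transformed code:
def shift(seq, step, d, val):
    seq = 34
    for value in val:
        d = record(val)
        if seq >= step:
            break
    if 31 < 22 > 36:
        raise ValueError(val)
    seq += d + seq
    d = val + 23 - step[16]
    d *= d[27]
    return step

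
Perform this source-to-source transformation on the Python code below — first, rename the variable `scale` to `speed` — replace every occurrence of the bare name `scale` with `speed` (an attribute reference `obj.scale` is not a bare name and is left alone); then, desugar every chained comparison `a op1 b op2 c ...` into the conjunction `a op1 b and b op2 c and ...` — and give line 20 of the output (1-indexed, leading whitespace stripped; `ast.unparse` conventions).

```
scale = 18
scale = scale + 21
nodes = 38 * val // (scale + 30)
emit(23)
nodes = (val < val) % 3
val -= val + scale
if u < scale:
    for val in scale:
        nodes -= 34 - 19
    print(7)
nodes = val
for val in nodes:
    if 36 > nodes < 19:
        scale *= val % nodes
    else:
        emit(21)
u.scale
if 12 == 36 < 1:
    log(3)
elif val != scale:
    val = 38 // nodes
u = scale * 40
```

Transformed code:
speed = 18
speed = speed + 21
nodes = 38 * val // (speed + 30)
emit(23)
nodes = (val < val) % 3
val -= val + speed
if u < speed:
    for val in speed:
        nodes -= 34 - 19
    print(7)
nodes = val
for val in nodes:
    if 36 > nodes and nodes < 19:
        speed *= val % nodes
    else:
        emit(21)
u.scale
if 12 == 36 and 36 < 1:
    log(3)
elif val != speed:
    val = 38 // nodes
u = speed * 40

elif val != speed: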